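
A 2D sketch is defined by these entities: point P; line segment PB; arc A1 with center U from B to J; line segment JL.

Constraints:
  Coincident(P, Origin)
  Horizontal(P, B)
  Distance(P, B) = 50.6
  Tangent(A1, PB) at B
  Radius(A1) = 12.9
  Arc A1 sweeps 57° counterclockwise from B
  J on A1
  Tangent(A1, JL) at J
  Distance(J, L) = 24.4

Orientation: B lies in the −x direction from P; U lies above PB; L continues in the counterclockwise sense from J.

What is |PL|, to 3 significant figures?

37.4

P is at the origin; P and B share the same y with |PB| = 50.6 and B on the −x side, so B = (-50.6, 0.00). Since A1 is tangent to PB there, UB ⟂ PB, so U = B + (0, 12.9) = (-50.6, 12.9). On A1, B sits at bearing -90° from U; a 57° counterclockwise sweep puts J at bearing -33°, so J = U + 12.9·(cos -33°, sin -33°) = (-39.8, 5.87). Tangency of A1 to JL means the radius UJ is perpendicular to JL, so JL runs along (−sin -33°, cos -33°); with |JL| = 24.4, L = (-26.5, 26.3). Then |PL| = |L − P| = 37.4.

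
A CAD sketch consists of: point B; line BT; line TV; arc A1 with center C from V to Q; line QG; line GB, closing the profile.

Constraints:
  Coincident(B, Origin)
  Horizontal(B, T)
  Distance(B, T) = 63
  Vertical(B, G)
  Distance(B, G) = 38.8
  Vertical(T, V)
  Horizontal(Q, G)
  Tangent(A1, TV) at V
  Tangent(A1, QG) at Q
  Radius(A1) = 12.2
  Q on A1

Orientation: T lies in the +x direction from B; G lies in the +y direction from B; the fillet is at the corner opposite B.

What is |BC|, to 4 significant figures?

57.34

BG is vertical with |BG| = 38.8 and G on the +y side, so G = (0.000, 38.80). The virtual corner opposite B is at (63.00, 38.80). Since A1 is tangent to TV there, CV ⟂ TV and since A1 is tangent to QG there, CQ ⟂ QG, with radius 12.2, so the center C sits 12.2 in from both sides at C = (50.80, 26.60). Then |BC| = |C − B| = 57.34.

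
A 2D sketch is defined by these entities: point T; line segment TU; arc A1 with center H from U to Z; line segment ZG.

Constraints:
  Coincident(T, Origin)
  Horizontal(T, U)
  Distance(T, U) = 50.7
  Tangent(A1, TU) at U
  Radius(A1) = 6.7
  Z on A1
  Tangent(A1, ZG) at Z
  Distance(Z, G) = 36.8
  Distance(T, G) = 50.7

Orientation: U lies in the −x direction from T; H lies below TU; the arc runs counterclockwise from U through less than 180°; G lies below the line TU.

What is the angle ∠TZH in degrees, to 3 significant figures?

28.9°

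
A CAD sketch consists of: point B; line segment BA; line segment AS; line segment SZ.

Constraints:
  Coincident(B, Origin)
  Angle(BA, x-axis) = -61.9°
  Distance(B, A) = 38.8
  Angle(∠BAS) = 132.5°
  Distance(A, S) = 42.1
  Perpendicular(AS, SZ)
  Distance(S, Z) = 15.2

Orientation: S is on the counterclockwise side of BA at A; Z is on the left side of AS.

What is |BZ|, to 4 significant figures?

69.62

B is at the origin; BA runs at -61.9° with length 38.8, so A = 38.8·(cos -61.9°, sin -61.9°) = (18.28, -34.23). ∠BAS = 132.5°, so AS runs at -61.9° + (180° − 132.5°) = -14.40° from the x-axis; with |AS| = 42.1, S = A + 42.1·(cos -14.40°, sin -14.40°) = (59.05, -44.70). The perpendicularity gives SZ at right angles to AS; with |SZ| = 15.2 on the left of AS, Z = S + 15.2·(0.2487, 0.9686) = (62.83, -29.97). Then |BZ| = |Z − B| = 69.62.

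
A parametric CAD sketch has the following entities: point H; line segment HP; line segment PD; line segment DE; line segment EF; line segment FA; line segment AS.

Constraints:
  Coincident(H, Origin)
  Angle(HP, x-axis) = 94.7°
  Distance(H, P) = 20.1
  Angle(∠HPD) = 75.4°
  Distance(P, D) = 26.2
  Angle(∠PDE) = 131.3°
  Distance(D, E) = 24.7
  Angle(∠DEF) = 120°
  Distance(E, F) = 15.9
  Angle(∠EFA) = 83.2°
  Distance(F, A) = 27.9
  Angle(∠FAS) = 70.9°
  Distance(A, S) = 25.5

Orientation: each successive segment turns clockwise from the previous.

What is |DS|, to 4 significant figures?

5.227

H is at the origin; HP runs at 94.7° with length 20.1, so P = (-1.647, 20.03). ∠HPD = 75.4° gives PD at -9.900° from the x-axis; with |PD| = 26.2, D = (24.16, 15.53). ∠PDE = 131.3° gives DE at -58.60° from the x-axis; with |DE| = 24.7, E = (37.03, -5.555). ∠DEF = 120.0° gives EF at -118.6° from the x-axis; with |EF| = 15.9, F = (29.42, -19.51). ∠EFA = 83.2° gives FA at 144.6° from the x-axis; with |FA| = 27.9, A = (6.679, -3.353). ∠FAS = 70.9° gives AS at 35.50° from the x-axis; with |AS| = 25.5, S = (27.44, 11.46). Then |DS| = |S − D| = 5.227.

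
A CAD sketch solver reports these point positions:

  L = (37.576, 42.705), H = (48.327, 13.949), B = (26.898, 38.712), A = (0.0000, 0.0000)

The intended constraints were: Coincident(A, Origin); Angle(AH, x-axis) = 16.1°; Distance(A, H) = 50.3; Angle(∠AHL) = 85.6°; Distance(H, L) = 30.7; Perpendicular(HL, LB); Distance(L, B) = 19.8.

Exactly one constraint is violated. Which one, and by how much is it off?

Distance(L, B) = 19.8 — off by 8.40.

A = (0.00, 0.00) ✓; AH at 16.10° ✓; |AH| = 50.30 ✓; ∠AHL = 85.60° ✓; |HL| = 30.70 ✓; ∠(HL, LB) = 90.00° ✓; |LB| = 11.40 ✗.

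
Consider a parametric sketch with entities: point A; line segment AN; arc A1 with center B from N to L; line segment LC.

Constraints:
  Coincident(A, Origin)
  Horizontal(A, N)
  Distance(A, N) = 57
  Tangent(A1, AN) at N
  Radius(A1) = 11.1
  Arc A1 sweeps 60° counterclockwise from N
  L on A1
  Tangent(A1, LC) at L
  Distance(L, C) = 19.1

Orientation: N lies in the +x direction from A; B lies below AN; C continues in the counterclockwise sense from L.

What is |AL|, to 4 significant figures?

47.71

A is at the origin; AN is horizontal with |AN| = 57.0 and N on the +x side, so N = (57.00, 0.000). The tangent condition forces BN to be normal to AN, so B = N + (0, -11.1) = (57.00, -11.10). On A1, N sits at bearing 90° from B; a 60° counterclockwise sweep puts L at bearing 150°, so L = B + 11.1·(cos 150°, sin 150°) = (47.39, -5.550). Then |AL| = |L − A| = 47.71.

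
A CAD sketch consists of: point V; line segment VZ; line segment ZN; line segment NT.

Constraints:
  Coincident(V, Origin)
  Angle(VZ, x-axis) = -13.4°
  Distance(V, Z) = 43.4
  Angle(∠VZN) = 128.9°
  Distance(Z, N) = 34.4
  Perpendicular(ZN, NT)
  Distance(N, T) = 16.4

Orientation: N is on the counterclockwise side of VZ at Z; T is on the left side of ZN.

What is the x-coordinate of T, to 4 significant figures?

59.41

∠VZN = 128.9°, so ZN runs at -13.4° + (180° − 128.9°) = 37.70° from the x-axis; with |ZN| = 34.4, N = Z + 34.4·(cos 37.70°, sin 37.70°) = (69.44, 10.98). ZN is perpendicular to NT; with |NT| = 16.4 on the left of ZN, T = N + 16.4·(-0.6115, 0.7912) = (59.41, 23.95). So T.x = 59.41.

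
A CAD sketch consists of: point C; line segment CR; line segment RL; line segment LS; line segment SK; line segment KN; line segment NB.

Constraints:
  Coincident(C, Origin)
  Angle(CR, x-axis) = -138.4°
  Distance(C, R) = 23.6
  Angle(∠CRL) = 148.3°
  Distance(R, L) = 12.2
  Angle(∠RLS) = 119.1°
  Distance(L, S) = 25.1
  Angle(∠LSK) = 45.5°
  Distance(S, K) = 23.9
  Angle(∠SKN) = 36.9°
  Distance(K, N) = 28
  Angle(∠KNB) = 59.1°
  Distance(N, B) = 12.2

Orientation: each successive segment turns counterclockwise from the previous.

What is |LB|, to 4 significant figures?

21.82

∠SKN = 36.9° gives KN at -128.2° from the x-axis; with |KN| = 28.0, N = (-20.43, -43.46). ∠KNB = 59.1° gives NB at -7.300° from the x-axis; with |NB| = 12.2, B = (-8.327, -45.01). Then |LB| = |B − L| = 21.82.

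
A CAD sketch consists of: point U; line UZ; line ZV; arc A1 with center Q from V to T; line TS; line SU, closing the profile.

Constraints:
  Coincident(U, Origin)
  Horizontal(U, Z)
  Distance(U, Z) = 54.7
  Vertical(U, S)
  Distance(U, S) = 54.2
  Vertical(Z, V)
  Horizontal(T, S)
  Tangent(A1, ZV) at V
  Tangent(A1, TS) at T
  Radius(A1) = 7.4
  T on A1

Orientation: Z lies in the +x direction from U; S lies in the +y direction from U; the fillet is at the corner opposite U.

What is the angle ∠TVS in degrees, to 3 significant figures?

37.3°

The virtual corner opposite U is at (54.7, 54.2). Tangency of A1 to ZV means the radius QV is perpendicular to ZV and since A1 is tangent to TS there, QT ⟂ TS, with radius 7.4, so the center Q sits 7.4 in from both sides at Q = (47.3, 46.8). That places the tangent points at V = (54.7, 46.8) on ZV and T = (47.3, 54.2) on TS. Then cos ∠TVS = VT·VS / (|VT||VS|), giving 37.3°.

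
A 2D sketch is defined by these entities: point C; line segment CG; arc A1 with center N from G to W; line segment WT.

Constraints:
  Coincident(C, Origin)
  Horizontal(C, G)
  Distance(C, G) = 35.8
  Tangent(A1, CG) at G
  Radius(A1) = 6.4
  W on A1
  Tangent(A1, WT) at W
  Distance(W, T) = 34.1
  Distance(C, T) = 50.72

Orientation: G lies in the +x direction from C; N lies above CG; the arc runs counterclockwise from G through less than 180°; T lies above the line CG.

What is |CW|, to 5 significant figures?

42.692

Checks: ∠(NG, GC) = 90.00° ✓; |NW| = 6.400 ✓; ∠(NW, WT) = 90.00° ✓; |WT| = 34.10 ✓; |CT| = 50.72 ✓.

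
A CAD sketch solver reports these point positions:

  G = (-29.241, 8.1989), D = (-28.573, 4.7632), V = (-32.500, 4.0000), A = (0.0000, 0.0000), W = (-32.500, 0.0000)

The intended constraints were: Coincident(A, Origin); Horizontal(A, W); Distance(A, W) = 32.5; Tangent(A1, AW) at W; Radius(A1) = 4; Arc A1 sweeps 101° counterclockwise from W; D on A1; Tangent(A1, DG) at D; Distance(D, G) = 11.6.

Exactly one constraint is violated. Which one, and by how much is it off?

Distance(D, G) = 11.6 — off by 8.10.

A = (0.00, 0.00) ✓; A.y = 0.00, W.y = 0.00 ✓; |AW| = 32.50 ✓; ∠(VW, WA) = 90.00° ✓; |VW| = 4.000 ✓; bearing(V→D) − bearing(V→W) = 101.0° ✓; |VD| = 4.000 ✓; ∠(VD, DG) = 90.00° ✓; |DG| = 3.500 ✗.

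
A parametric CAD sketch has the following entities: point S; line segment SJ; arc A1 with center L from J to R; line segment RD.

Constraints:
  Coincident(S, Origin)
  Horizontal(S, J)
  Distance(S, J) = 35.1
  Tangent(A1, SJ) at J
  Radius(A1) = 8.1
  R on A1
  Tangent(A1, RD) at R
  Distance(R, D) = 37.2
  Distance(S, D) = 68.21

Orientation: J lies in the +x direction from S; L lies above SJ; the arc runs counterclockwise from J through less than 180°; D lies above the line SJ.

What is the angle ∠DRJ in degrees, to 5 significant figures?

144.36°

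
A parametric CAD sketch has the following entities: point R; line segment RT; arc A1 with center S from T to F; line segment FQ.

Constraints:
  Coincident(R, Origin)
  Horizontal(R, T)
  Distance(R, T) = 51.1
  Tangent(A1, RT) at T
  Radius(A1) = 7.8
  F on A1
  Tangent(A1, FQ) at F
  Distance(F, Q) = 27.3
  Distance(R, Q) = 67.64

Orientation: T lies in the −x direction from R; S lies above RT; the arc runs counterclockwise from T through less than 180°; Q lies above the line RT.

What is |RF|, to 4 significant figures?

45.79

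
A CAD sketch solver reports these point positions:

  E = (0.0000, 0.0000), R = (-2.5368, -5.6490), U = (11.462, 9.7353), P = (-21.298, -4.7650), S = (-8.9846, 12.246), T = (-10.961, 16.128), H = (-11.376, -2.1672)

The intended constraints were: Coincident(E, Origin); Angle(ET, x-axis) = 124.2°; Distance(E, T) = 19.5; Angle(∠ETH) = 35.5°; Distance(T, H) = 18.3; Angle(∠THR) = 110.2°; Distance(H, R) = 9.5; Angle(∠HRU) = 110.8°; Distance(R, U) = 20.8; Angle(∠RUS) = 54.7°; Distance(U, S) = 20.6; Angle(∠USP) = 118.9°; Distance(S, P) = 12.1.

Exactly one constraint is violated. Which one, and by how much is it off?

Distance(S, P) = 12.1 — off by 8.90.

E = (0.00, 0.00) ✓; ET at 124.2° ✓; |ET| = 19.50 ✓; ∠ETH = 35.50° ✓; |TH| = 18.30 ✓; ∠THR = 110.2° ✓; |HR| = 9.500 ✓; ∠HRU = 110.8° ✓; |RU| = 20.80 ✓; ∠RUS = 54.70° ✓; |US| = 20.60 ✓; ∠USP = 118.9° ✓; |SP| = 21.00 ✗.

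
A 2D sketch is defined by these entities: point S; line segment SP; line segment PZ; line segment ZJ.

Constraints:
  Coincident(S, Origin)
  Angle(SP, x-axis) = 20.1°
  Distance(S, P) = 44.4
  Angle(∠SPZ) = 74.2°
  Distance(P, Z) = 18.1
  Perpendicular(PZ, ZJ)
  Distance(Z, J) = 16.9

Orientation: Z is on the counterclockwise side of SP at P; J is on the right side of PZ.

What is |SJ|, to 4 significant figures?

59.92

S is at the origin; SP runs at 20.1° with length 44.4, so P = 44.4·(cos 20.1°, sin 20.1°) = (41.70, 15.26). ∠SPZ = 74.2°, so PZ runs at 20.1° + (180° − 74.2°) = 125.9° from the x-axis; with |PZ| = 18.1, Z = P + 18.1·(cos 125.9°, sin 125.9°) = (31.08, 29.92). PZ ⟂ ZJ; with |ZJ| = 16.9 on the right of PZ, J = Z + 16.9·(0.8100, 0.5864) = (44.77, 39.83). Then |SJ| = |J − S| = 59.92.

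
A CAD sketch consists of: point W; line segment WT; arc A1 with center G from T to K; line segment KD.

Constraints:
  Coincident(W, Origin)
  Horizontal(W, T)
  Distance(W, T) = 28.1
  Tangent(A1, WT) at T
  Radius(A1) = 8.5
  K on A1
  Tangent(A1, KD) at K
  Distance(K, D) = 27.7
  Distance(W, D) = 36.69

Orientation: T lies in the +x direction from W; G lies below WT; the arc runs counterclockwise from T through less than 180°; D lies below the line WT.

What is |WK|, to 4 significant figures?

20.90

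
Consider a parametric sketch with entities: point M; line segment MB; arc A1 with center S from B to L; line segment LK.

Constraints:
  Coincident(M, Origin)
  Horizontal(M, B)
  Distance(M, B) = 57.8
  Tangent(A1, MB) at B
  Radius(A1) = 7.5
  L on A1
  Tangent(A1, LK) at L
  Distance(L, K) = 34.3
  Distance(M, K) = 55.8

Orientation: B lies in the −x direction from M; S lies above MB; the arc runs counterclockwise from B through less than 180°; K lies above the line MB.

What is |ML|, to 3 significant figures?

50.9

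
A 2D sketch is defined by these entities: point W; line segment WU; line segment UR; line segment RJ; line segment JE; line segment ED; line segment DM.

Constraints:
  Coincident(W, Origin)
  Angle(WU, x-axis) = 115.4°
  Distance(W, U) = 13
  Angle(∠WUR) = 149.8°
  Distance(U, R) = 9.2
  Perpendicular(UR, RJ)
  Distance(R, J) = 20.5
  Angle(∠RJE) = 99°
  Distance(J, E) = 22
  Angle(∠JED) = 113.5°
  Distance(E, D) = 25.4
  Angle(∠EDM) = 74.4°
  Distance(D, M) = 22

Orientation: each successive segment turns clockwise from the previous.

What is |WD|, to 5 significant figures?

15.472

∠RJE = 99.0° gives JE at -85.800° from the x-axis; with |JE| = 22.0, E = (17.233, -2.7452). ∠JED = 113.5° gives ED at -152.30° from the x-axis; with |ED| = 25.4, D = (-5.2560, -14.552). Then |WD| = |D − W| = 15.472.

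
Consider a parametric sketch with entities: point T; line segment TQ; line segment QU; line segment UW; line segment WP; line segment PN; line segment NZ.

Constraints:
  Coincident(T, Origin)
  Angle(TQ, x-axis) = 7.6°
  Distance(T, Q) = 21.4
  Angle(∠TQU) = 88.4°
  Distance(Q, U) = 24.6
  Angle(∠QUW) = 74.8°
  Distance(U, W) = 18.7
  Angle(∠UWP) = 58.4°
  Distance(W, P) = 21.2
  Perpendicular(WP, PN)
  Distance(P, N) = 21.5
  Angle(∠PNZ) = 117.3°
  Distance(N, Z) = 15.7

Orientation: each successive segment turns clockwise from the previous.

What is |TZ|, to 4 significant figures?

45.04

T is at the origin; TQ runs at 7.6° with length 21.4, so Q = (21.21, 2.830). ∠TQU = 88.4° gives QU at -84.00° from the x-axis; with |QU| = 24.6, U = (23.78, -21.63). ∠QUW = 74.8° gives UW at 170.8° from the x-axis; with |UW| = 18.7, W = (5.324, -18.65). ∠UWP = 58.4° gives WP at 49.20° from the x-axis; with |WP| = 21.2, P = (19.18, -2.597). WP is perpendicular to PN, so PN runs at -40.80°; with |PN| = 21.5, N = (35.45, -16.65). ∠PNZ = 117.3° gives NZ at -103.5° from the x-axis; with |NZ| = 15.7, Z = (31.79, -31.91). Then |TZ| = |Z − T| = 45.04.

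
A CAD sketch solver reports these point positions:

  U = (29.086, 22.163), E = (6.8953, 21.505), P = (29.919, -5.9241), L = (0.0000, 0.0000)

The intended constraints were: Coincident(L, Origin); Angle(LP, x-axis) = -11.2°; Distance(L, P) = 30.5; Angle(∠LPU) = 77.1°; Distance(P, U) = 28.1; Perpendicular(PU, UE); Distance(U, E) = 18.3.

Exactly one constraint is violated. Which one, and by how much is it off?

Distance(U, E) = 18.3 — off by 3.90.

L = (0.00, 0.00) ✓; LP at -11.20° ✓; |LP| = 30.50 ✓; ∠LPU = 77.10° ✓; |PU| = 28.10 ✓; ∠(PU, UE) = 90.00° ✓; |UE| = 22.20 ✗.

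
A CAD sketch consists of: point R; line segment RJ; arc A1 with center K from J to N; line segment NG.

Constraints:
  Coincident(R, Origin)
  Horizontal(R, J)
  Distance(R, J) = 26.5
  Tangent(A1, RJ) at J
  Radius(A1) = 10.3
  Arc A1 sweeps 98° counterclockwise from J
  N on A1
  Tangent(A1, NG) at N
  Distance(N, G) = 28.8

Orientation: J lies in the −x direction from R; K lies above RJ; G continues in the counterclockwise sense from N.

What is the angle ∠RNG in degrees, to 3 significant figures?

134°

R is at the origin; RJ is horizontal with |RJ| = 26.5 and J on the −x side, so J = (-26.5, 0.00). Tangency of A1 to RJ means the radius KJ is perpendicular to RJ, so K = J + (0, 10.3) = (-26.5, 10.3). On A1, J sits at bearing -90° from K; a 98° counterclockwise sweep puts N at bearing 8°, so N = K + 10.3·(cos 8°, sin 8°) = (-16.3, 11.7). Since A1 is tangent to NG there, KN ⟂ NG, so NG runs along (−sin 8°, cos 8°); with |NG| = 28.8, G = (-20.3, 40.3). Then cos ∠RNG = NR·NG / (|NR||NG|), giving 134°.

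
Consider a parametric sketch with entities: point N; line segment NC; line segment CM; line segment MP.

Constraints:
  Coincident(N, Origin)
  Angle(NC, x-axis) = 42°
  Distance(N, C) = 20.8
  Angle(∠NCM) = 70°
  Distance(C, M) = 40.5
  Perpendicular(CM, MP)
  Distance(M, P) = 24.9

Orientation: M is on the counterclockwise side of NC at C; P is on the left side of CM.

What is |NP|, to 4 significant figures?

33.81

N is at the origin; NC runs at 42.0° with length 20.8, so C = 20.8·(cos 42.0°, sin 42.0°) = (15.46, 13.92). ∠NCM = 70.0°, so CM runs at 42.0° + (180° − 70.0°) = 152.0° from the x-axis; with |CM| = 40.5, M = C + 40.5·(cos 152.0°, sin 152.0°) = (-20.30, 32.93). The perpendicularity gives MP at right angles to CM; with |MP| = 24.9 on the left of CM, P = M + 24.9·(-0.4695, -0.8829) = (-31.99, 10.95). Then |NP| = |P − N| = 33.81.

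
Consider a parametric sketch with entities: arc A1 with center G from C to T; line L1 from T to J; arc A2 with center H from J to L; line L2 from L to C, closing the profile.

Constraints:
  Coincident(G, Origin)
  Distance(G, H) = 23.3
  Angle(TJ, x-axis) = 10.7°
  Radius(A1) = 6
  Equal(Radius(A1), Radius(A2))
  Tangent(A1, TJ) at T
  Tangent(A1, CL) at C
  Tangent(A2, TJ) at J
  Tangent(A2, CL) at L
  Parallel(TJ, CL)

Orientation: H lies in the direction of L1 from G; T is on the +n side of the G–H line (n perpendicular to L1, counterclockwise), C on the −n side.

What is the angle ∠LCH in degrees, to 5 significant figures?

14.441°

The slot axis is L1's direction at 10.7°, so u = (cos 10.7°, sin 10.7°) = (0.98261, 0.18567) and n = (−sin 10.7°, cos 10.7°) = (-0.18567, 0.98261). G is at the origin and H lies 23.3 along u from G, so H = 23.3·u = (22.895, 4.3260). Tangency of A1 to both parallel lines with radius 6.0 puts T and C at G ± 6.0·n: T = (-1.1140, 5.8957), C = (1.1140, -5.8957). Equal radii place J and L the same way about H: J = H + 6.0·n = (21.781, 10.222), L = H − 6.0·n = (24.009, -1.5696). Then cos ∠LCH = CL·CH / (|CL||CH|), giving 14.441°.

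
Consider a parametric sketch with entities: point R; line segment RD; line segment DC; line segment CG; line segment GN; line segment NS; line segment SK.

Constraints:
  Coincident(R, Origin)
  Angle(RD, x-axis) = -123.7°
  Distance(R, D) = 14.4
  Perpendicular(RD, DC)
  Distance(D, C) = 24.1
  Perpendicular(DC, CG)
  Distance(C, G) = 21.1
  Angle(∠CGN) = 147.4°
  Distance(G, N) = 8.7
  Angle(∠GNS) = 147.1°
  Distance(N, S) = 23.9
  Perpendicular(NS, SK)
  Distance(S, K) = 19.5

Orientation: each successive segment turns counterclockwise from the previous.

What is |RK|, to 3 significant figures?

12.1

R is at the origin; RD runs at -123.7° with length 14.4, so D = (-7.99, -12.0). RD is perpendicular to DC, so DC runs at -33.7°; with |DC| = 24.1, C = (12.1, -25.4). DC is perpendicular to CG, so CG runs at 56.3°; with |CG| = 21.1, G = (23.8, -7.80). ∠CGN = 147.4° gives GN at 88.9° from the x-axis; with |GN| = 8.7, N = (23.9, 0.901). ∠GNS = 147.1° gives NS at 122° from the x-axis; with |NS| = 23.9, S = (11.3, 21.2). NS ⟂ SK, so SK runs at -148°; with |SK| = 19.5, K = (-5.23, 10.9). Then |RK| = |K − R| = 12.1.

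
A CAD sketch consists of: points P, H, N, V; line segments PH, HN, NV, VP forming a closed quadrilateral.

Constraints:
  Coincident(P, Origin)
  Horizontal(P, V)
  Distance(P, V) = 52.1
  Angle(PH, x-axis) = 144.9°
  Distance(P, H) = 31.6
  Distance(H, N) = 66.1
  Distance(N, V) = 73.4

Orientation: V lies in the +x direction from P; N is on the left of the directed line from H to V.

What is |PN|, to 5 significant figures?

68.852

Checks: |HN| = 66.10 ✓; |NV| = 73.40 ✓.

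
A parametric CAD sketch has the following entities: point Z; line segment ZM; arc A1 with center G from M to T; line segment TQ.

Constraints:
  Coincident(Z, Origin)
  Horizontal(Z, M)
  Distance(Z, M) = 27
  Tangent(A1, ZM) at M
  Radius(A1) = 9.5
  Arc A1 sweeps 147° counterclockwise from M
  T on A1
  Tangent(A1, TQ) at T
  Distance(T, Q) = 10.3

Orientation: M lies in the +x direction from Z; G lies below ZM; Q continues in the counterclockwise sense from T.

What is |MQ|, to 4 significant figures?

23.34

Z is at the origin; Z and M share the same y with |ZM| = 27.0 and M on the +x side, so M = (27.00, 0.000). Since A1 is tangent to ZM there, GM ⟂ ZM, so G = M + (0, -9.5) = (27.00, -9.500). On A1, M sits at bearing 90° from G; a 147° counterclockwise sweep puts T at bearing 237°, so T = G + 9.5·(cos 237°, sin 237°) = (21.83, -17.47). The tangent condition forces GT to be normal to TQ, so TQ runs along (−sin 237°, cos 237°); with |TQ| = 10.3, Q = (30.46, -23.08). Then |MQ| = |Q − M| = 23.34.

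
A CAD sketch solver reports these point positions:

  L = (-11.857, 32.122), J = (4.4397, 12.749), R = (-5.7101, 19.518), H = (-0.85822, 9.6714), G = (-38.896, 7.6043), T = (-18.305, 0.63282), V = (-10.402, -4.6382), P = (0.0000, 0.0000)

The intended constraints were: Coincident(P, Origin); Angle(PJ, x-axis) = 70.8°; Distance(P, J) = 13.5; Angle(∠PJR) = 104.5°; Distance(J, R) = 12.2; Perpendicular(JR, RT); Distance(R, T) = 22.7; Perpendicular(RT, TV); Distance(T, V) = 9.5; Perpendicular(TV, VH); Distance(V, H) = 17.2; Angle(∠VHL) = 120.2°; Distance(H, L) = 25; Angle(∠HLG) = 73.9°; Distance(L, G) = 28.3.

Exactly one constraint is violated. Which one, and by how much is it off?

Distance(L, G) = 28.3 — off by 8.20.

P = (0.00, 0.00) ✓; PJ at 70.80° ✓; |PJ| = 13.50 ✓; ∠PJR = 104.5° ✓; |JR| = 12.20 ✓; ∠(JR, RT) = 90.00° ✓; |RT| = 22.70 ✓; ∠(RT, TV) = 90.00° ✓; |TV| = 9.500 ✓; ∠(TV, VH) = 90.00° ✓; |VH| = 17.20 ✓; ∠VHL = 120.2° ✓; |HL| = 25.00 ✓; ∠HLG = 73.90° ✓; |LG| = 36.50 ✗.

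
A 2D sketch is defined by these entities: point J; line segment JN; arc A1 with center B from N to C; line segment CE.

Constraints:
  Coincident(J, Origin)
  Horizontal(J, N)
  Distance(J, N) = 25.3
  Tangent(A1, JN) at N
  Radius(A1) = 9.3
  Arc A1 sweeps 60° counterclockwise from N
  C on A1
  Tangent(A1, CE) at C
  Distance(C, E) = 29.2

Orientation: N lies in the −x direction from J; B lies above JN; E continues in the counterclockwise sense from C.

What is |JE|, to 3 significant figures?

30.1

J is at the origin; JN is horizontal with |JN| = 25.3 and N on the −x side, so N = (-25.3, 0.00). The tangent condition forces BN to be normal to JN, so B = N + (0, 9.3) = (-25.3, 9.30). On A1, N sits at bearing -90° from B; a 60° counterclockwise sweep puts C at bearing -30°, so C = B + 9.3·(cos -30°, sin -30°) = (-17.2, 4.65). The tangent condition forces BC to be normal to CE, so CE runs along (−sin -30°, cos -30°); with |CE| = 29.2, E = (-2.65, 29.9). Then |JE| = |E − J| = 30.1.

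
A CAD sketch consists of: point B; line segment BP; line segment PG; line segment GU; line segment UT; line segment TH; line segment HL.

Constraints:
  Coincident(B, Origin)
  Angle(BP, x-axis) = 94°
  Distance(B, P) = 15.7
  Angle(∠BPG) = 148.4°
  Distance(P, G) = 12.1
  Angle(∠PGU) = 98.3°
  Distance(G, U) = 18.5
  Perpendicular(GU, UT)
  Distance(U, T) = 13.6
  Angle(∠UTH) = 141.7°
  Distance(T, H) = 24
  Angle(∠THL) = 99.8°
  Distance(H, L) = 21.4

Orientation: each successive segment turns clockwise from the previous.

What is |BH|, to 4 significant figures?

6.100

B is at the origin; BP runs at 94.0° with length 15.7, so P = (-1.095, 15.66). ∠BPG = 148.4° gives PG at 62.40° from the x-axis; with |PG| = 12.1, G = (4.511, 26.38). ∠PGU = 98.3° gives GU at -19.30° from the x-axis; with |GU| = 18.5, U = (21.97, 20.27). GU is perpendicular to UT, so UT runs at -109.3°; with |UT| = 13.6, T = (17.48, 7.435). ∠UTH = 141.7° gives TH at -147.6° from the x-axis; with |TH| = 24.0, H = (-2.788, -5.425). Then |BH| = |H − B| = 6.100.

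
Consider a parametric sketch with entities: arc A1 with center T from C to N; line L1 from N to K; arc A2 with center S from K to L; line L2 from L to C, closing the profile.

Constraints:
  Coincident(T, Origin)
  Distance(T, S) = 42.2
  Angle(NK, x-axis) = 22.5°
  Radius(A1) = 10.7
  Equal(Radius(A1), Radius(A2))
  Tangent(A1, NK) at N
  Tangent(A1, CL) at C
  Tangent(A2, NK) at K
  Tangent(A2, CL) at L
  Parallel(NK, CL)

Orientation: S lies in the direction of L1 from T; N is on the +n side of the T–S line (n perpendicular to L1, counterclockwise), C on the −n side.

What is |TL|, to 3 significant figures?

43.5

The slot axis is L1's direction at 22.5°, so u = (cos 22.5°, sin 22.5°) = (0.924, 0.383) and n = (−sin 22.5°, cos 22.5°) = (-0.383, 0.924). T is at the origin and S lies 42.2 along u from T, so S = 42.2·u = (39.0, 16.1). Tangency of A1 to both parallel lines with radius 10.7 puts N and C at T ± 10.7·n: N = (-4.09, 9.89), C = (4.09, -9.89). Equal radii place K and L the same way about S: K = S + 10.7·n = (34.9, 26.0), L = S − 10.7·n = (43.1, 6.26). Then |TL| = |L − T| = 43.5.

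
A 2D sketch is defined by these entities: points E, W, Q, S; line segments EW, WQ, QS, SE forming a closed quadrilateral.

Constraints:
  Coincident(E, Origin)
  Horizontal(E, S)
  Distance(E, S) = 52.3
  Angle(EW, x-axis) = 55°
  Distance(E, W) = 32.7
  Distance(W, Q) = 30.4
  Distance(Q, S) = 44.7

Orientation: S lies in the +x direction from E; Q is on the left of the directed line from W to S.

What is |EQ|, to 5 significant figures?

62.071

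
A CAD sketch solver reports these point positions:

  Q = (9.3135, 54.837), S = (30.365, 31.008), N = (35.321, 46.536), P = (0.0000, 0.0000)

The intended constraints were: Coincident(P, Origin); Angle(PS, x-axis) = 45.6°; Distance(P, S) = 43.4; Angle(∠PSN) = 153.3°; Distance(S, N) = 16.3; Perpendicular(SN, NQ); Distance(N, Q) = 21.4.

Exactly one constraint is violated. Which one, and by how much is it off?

Distance(N, Q) = 21.4 — off by 5.90.

P = (0.00, 0.00) ✓; PS at 45.60° ✓; |PS| = 43.40 ✓; ∠PSN = 153.3° ✓; |SN| = 16.30 ✓; ∠(SN, NQ) = 90.00° ✓; |NQ| = 27.30 ✗.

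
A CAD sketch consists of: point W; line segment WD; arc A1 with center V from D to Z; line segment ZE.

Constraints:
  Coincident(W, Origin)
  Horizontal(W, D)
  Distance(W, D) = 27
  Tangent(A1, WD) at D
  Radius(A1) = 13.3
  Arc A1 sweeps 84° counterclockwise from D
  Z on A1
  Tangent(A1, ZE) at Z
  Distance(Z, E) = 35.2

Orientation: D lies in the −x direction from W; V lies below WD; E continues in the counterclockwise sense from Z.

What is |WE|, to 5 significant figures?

64.257

W is at the origin; WD is horizontal with |WD| = 27.0 and D on the −x side, so D = (-27.000, 0.0000). The tangent condition forces VD to be normal to WD, so V = D + (0, -13.3) = (-27.000, -13.300). On A1, D sits at bearing 90° from V; an 84° counterclockwise sweep puts Z at bearing 174°, so Z = V + 13.3·(cos 174°, sin 174°) = (-40.227, -11.910). Tangency of A1 to ZE means the radius VZ is perpendicular to ZE, so ZE runs along (−sin 174°, cos 174°); with |ZE| = 35.2, E = (-43.907, -46.917). Then |WE| = |E − W| = 64.257.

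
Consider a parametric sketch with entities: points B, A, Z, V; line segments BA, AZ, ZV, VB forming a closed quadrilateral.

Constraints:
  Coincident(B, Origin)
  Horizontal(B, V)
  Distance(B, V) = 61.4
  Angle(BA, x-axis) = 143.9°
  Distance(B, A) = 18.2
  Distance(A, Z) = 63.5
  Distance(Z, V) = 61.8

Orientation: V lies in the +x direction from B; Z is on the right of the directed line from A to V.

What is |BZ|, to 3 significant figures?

47.3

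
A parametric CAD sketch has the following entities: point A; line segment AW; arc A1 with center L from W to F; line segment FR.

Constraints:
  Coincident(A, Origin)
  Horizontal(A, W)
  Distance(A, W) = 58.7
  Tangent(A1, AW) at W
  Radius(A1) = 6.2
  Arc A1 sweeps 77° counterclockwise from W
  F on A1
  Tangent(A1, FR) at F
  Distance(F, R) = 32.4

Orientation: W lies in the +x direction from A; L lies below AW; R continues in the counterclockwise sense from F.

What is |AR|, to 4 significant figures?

58.15

On A1, W sits at bearing 90° from L; a 77° counterclockwise sweep puts F at bearing 167°, so F = L + 6.2·(cos 167°, sin 167°) = (52.66, -4.805). Tangency of A1 to FR means the radius LF is perpendicular to FR, so FR runs along (−sin 167°, cos 167°); with |FR| = 32.4, R = (45.37, -36.37). Then |AR| = |R − A| = 58.15.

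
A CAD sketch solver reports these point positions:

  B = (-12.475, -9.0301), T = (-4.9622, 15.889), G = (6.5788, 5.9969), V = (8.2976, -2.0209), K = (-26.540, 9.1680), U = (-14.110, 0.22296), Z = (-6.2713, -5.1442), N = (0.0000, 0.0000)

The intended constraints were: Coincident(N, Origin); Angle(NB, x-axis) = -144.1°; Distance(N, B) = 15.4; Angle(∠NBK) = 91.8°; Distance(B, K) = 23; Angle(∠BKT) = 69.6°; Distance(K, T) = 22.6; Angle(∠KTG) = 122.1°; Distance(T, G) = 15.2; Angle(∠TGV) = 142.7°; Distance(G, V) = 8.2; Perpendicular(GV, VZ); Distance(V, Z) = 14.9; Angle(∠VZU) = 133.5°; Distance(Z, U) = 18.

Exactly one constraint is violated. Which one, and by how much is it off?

Distance(Z, U) = 18 — off by 8.50.

N = (0.00, 0.00) ✓; NB at -144.1° ✓; |NB| = 15.40 ✓; ∠NBK = 91.80° ✓; |BK| = 23.00 ✓; ∠BKT = 69.60° ✓; |KT| = 22.60 ✓; ∠KTG = 122.1° ✓; |TG| = 15.20 ✓; ∠TGV = 142.7° ✓; |GV| = 8.200 ✓; ∠(GV, VZ) = 90.00° ✓; |VZ| = 14.90 ✓; ∠VZU = 133.5° ✓; |ZU| = 9.500 ✗.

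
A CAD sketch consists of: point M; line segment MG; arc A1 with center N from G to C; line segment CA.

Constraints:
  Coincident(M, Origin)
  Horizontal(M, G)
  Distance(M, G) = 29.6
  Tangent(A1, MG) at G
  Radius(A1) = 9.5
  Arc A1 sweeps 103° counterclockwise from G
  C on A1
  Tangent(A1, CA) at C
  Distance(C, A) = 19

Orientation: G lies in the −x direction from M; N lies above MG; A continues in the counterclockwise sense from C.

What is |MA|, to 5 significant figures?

38.924

M is at the origin; M and G share the same y with |MG| = 29.6 and G on the −x side, so G = (-29.600, 0.0000). The tangent condition forces NG to be normal to MG, so N = G + (0, 9.5) = (-29.600, 9.5000). On A1, G sits at bearing -90° from N; a 103° counterclockwise sweep puts C at bearing 13°, so C = N + 9.5·(cos 13°, sin 13°) = (-20.343, 11.637). Since A1 is tangent to CA there, NC ⟂ CA, so CA runs along (−sin 13°, cos 13°); with |CA| = 19.0, A = (-24.618, 30.150). Then |MA| = |A − M| = 38.924.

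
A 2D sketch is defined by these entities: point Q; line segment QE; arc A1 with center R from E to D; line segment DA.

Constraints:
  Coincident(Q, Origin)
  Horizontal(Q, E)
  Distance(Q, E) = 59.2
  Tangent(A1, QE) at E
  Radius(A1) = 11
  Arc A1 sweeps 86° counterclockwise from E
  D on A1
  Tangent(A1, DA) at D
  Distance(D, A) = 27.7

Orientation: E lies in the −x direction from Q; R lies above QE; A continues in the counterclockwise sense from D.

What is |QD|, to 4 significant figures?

49.30

Q is at the origin; QE is horizontal with |QE| = 59.2 and E on the −x side, so E = (-59.20, 0.000). The tangent condition forces RE to be normal to QE, so R = E + (0, 11) = (-59.20, 11.00). On A1, E sits at bearing -90° from R; an 86° counterclockwise sweep puts D at bearing -4°, so D = R + 11.0·(cos -4°, sin -4°) = (-48.23, 10.23). Then |QD| = |D − Q| = 49.30.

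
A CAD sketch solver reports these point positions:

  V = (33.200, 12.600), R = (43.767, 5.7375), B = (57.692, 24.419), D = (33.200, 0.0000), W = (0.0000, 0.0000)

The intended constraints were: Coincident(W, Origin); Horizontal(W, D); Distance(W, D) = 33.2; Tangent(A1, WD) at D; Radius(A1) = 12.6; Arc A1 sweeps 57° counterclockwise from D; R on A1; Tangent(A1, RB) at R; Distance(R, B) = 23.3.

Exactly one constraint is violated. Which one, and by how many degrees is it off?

Tangent(A1, RB) at R — off by 3.70°.

W = (0.00, 0.00) ✓; W.y = 0.00, D.y = 0.00 ✓; |WD| = 33.20 ✓; ∠(VD, DW) = 90.00° ✓; |VD| = 12.60 ✓; bearing(V→R) − bearing(V→D) = 57.00° ✓; |VR| = 12.60 ✓; ∠(VR, RB) = 93.70° ✗; |RB| = 23.30 ✓.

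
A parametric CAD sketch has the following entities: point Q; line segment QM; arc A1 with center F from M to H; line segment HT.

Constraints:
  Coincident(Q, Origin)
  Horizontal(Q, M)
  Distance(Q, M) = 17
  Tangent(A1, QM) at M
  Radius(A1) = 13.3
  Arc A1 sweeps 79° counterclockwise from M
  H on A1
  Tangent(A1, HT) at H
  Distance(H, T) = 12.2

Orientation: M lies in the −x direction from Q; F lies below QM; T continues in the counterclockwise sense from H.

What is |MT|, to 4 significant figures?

27.45

Q is at the origin; QM is horizontal with |QM| = 17.0 and M on the −x side, so M = (-17.00, 0.000). Since A1 is tangent to QM there, FM ⟂ QM, so F = M + (0, -13.3) = (-17.00, -13.30). On A1, M sits at bearing 90° from F; a 79° counterclockwise sweep puts H at bearing 169°, so H = F + 13.3·(cos 169°, sin 169°) = (-30.06, -10.76). A1 meets HT tangentially, so FH is at right angles to HT, so HT runs along (−sin 169°, cos 169°); with |HT| = 12.2, T = (-32.38, -22.74). Then |MT| = |T − M| = 27.45.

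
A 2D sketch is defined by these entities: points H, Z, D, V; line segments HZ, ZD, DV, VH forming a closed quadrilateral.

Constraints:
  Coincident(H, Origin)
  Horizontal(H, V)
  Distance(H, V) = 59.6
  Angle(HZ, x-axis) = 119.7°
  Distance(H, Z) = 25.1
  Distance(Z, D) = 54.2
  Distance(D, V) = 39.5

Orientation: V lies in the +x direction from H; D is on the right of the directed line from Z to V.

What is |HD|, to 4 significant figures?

30.30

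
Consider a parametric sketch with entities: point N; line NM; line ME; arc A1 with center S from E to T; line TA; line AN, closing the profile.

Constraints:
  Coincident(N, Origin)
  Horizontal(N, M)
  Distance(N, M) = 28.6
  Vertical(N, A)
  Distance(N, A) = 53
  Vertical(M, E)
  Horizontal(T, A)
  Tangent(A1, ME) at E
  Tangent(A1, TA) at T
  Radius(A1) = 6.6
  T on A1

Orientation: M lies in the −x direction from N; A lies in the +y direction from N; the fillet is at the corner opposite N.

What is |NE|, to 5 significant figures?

54.506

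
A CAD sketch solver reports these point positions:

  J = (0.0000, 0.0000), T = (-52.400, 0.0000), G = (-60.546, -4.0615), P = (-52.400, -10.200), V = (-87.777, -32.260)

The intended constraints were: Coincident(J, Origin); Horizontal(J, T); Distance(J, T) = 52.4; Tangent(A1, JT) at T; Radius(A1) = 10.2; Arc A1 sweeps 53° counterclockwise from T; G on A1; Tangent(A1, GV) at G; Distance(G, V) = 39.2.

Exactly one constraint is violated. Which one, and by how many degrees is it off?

Tangent(A1, GV) at G — off by 7.00°.

J = (0.00, 0.00) ✓; J.y = 0.00, T.y = 0.00 ✓; |JT| = 52.40 ✓; ∠(PT, TJ) = 90.00° ✓; |PT| = 10.20 ✓; bearing(P→G) − bearing(P→T) = 53.00° ✓; |PG| = 10.20 ✓; ∠(PG, GV) = 97.00° ✗; |GV| = 39.20 ✓.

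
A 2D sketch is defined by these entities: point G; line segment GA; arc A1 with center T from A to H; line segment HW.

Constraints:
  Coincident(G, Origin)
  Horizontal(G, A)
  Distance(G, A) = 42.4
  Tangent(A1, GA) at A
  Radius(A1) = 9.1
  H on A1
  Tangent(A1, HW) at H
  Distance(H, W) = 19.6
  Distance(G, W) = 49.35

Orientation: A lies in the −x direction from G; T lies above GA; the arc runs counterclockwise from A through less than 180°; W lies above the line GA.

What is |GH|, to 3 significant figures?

35.6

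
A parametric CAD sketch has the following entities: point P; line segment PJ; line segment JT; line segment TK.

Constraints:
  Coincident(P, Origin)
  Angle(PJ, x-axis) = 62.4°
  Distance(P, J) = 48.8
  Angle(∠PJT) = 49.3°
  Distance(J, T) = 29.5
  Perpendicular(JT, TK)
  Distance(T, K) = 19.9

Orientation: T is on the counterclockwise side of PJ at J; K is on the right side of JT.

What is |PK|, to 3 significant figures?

56.9

P is at the origin; PJ runs at 62.4° with length 48.8, so J = 48.8·(cos 62.4°, sin 62.4°) = (22.6, 43.2). ∠PJT = 49.3°, so JT runs at 62.4° + (180° − 49.3°) = 193° from the x-axis; with |JT| = 29.5, T = J + 29.5·(cos 193°, sin 193°) = (-6.12, 36.6). The perpendicularity gives TK at right angles to JT; with |TK| = 19.9 on the right of JT, K = T + 19.9·(-0.227, 0.974) = (-10.6, 55.9). Then |PK| = |K − P| = 56.9.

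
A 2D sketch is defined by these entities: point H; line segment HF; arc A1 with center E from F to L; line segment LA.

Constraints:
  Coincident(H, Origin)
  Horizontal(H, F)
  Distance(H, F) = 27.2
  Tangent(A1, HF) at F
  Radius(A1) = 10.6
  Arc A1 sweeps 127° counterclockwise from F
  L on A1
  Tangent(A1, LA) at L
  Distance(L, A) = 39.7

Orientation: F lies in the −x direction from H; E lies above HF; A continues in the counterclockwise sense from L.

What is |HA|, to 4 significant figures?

64.71

H is at the origin; H and F share the same y with |HF| = 27.2 and F on the −x side, so F = (-27.20, 0.000). Since A1 is tangent to HF there, EF ⟂ HF, so E = F + (0, 10.6) = (-27.20, 10.60). On A1, F sits at bearing -90° from E; a 127° counterclockwise sweep puts L at bearing 37°, so L = E + 10.6·(cos 37°, sin 37°) = (-18.73, 16.98). Since A1 is tangent to LA there, EL ⟂ LA, so LA runs along (−sin 37°, cos 37°); with |LA| = 39.7, A = (-42.63, 48.69). Then |HA| = |A − H| = 64.71.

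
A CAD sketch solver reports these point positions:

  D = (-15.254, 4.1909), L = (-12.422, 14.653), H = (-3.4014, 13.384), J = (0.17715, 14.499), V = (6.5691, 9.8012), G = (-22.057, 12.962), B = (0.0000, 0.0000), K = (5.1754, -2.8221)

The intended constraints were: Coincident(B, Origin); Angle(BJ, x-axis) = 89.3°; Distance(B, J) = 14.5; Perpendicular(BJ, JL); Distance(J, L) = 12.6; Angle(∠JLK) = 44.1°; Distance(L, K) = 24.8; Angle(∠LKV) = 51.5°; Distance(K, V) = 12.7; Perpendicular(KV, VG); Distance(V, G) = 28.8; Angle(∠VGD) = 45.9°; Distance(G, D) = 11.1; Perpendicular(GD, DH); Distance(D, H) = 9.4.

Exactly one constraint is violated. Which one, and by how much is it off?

Distance(D, H) = 9.4 — off by 5.60.

B = (0.00, 0.00) ✓; BJ at 89.30° ✓; |BJ| = 14.50 ✓; ∠(BJ, JL) = 90.00° ✓; |JL| = 12.60 ✓; ∠JLK = 44.10° ✓; |LK| = 24.80 ✓; ∠LKV = 51.50° ✓; |KV| = 12.70 ✓; ∠(KV, VG) = 90.00° ✓; |VG| = 28.80 ✓; ∠VGD = 45.90° ✓; |GD| = 11.10 ✓; ∠(GD, DH) = 90.00° ✓; |DH| = 15.00 ✗.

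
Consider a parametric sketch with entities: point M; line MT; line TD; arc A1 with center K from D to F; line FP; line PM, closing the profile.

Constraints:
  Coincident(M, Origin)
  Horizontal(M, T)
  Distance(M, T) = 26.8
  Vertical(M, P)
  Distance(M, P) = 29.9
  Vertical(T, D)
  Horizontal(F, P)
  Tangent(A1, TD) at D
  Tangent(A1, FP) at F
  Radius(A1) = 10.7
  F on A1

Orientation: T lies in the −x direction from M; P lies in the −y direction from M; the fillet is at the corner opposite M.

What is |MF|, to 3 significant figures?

34.0

M is at the origin; MT is horizontal with |MT| = 26.8 and T on the −x side, so T = (-26.8, 0.00). MP is vertical with |MP| = 29.9 and P on the −y side, so P = (0.00, -29.9). The virtual corner opposite M is at (-26.8, -29.9). A1 meets TD tangentially, so KD is at right angles to TD and since A1 is tangent to FP there, KF ⟂ FP, with radius 10.7, so the center K sits 10.7 in from both sides at K = (-16.1, -19.2). That places the tangent points at D = (-26.8, -19.2) on TD and F = (-16.1, -29.9) on FP. Then |MF| = |F − M| = 34.0.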